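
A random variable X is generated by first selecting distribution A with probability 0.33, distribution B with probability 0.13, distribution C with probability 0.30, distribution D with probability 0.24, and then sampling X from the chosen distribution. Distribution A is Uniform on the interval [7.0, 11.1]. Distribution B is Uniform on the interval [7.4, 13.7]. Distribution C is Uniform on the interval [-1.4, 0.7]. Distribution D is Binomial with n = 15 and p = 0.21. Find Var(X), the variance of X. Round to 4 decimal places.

Per component, A: μ=9.05, E[X²]=83.3033; B: μ=10.55, E[X²]=114.61; C: μ=-0.35, E[X²]=0.49; D: μ=3.15, E[X²]=12.411.
E[X] = 0.33·9.05 + 0.13·10.55 + 0.3·-0.35 + 0.24·3.15 = 5.009.
E[X²] = 0.33·83.3033 + 0.13·114.61 + 0.3·0.49 + 0.24·12.411 = 45.515.
Var(X) = E[X²] − (E[X])² = 45.515 − 25.0901 = 20.425.

20.4250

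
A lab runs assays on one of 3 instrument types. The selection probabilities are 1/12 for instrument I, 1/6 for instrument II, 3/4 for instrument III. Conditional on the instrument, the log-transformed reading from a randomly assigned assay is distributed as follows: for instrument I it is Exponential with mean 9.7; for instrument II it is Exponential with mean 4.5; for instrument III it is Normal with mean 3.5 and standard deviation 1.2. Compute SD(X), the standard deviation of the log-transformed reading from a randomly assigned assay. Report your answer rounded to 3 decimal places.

Per component, I: μ=9.7, E[X²]=188.18; II: μ=4.5, E[X²]=40.5; III: μ=3.5, E[X²]=13.69.
E[X] = 0.0833333·9.7 + 0.166667·4.5 + 0.75·3.5 = 4.18333.
E[X²] = 0.0833333·188.18 + 0.166667·40.5 + 0.75·13.69 = 32.6992.
Var(X) = E[X²] − (E[X])² = 32.6992 − 17.5003 = 15.1989.
SD(X) = √15.1989 = 3.89858.

3.899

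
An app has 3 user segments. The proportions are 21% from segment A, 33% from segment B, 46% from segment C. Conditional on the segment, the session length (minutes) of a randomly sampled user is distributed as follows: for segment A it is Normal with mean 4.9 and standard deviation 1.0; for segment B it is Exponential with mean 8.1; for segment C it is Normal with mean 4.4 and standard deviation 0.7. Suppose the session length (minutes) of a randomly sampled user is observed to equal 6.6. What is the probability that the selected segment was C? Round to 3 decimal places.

Likelihoods f(6.6 | ·): A: 0.0940491; B: 0.054657; C: 0.00408253.
Posterior ∝ prior × likelihood. Numerator for C: 0.46·0.00408253 = 0.00187796.
Normalizing constant: 0.21·0.0940491 + 0.33·0.054657 + 0.46·0.00408253 = 0.0396651.
P(C | observation) = 0.00187796 / 0.0396651 = 0.0473455.

0.047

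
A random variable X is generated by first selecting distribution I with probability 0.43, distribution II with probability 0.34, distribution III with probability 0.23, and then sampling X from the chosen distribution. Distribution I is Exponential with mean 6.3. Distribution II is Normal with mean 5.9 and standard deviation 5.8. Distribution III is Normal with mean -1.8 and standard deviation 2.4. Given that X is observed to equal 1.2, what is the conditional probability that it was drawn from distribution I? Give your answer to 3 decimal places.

Likelihoods f(1.2 | ·): I: 0.131201; II: 0.0495325; III: 0.0761038.
Posterior ∝ prior × likelihood. Numerator for I: 0.43·0.131201 = 0.0564164.
Normalizing constant: 0.43·0.131201 + 0.34·0.0495325 + 0.23·0.0761038 = 0.0907613.
P(I | observation) = 0.0564164 / 0.0907613 = 0.621591.

0.622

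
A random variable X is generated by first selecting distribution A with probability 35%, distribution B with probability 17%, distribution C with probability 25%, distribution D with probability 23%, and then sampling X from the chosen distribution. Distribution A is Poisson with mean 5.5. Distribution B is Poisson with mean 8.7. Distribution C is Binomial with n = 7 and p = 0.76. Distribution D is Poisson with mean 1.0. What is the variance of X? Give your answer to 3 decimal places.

Per component, A: μ=5.5, E[X²]=35.75; B: μ=8.7, E[X²]=84.39; C: μ=5.32, E[X²]=29.5792; D: μ=1, E[X²]=2.
E[X] = 0.35·5.5 + 0.17·8.7 + 0.25·5.32 + 0.23·1 = 4.964.
E[X²] = 0.35·35.75 + 0.17·84.39 + 0.25·29.5792 + 0.23·2 = 34.7136.
Var(X) = E[X²] − (E[X])² = 34.7136 − 24.6413 = 10.0723.

10.072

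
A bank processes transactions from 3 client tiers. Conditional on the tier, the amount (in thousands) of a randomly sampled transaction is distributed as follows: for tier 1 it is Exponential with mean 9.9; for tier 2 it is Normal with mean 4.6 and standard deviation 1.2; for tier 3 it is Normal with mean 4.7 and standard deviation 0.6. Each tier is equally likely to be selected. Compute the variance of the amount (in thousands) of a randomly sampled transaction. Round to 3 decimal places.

39.397

Per component, 1: μ=9.9, E[X²]=196.02; 2: μ=4.6, E[X²]=22.6; 3: μ=4.7, E[X²]=22.45.
E[X] = 0.333333·9.9 + 0.333333·4.6 + 0.333333·4.7 = 6.4.
E[X²] = 0.333333·196.02 + 0.333333·22.6 + 0.333333·22.45 = 80.3567.
Var(X) = E[X²] − (E[X])² = 80.3567 − 40.96 = 39.3967.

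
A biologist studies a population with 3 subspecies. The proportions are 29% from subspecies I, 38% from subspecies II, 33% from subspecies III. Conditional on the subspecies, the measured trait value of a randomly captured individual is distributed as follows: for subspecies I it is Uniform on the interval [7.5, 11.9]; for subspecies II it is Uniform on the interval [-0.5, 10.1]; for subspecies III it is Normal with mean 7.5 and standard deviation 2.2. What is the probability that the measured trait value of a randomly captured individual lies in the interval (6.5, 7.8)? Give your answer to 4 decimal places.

Conditional on each subspecies, P(6.5 < X < 7.8): I: 0.0681818; II: 0.122642; III: 0.229515.
By total probability, P(6.5 < X < 7.8) = 0.29·0.0681818 + 0.38·0.122642 + 0.33·0.229515 = 0.142116.

0.1421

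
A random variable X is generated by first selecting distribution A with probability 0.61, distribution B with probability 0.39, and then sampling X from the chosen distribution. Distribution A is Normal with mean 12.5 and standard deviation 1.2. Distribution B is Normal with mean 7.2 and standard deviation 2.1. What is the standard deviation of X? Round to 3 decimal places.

3.046

Per component, A: μ=12.5, E[X²]=157.69; B: μ=7.2, E[X²]=56.25.
E[X] = 0.61·12.5 + 0.39·7.2 = 10.433.
E[X²] = 0.61·157.69 + 0.39·56.25 = 118.128.
Var(X) = E[X²] − (E[X])² = 118.128 − 108.847 = 9.28091.
SD(X) = √9.28091 = 3.04646.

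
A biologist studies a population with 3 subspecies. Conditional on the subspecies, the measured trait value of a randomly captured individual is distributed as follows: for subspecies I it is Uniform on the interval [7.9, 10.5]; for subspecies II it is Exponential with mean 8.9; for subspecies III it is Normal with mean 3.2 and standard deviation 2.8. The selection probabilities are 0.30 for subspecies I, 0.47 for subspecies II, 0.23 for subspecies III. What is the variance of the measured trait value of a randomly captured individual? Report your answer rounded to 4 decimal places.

45.2098

Per component, I: μ=9.2, E[X²]=85.2033; II: μ=8.9, E[X²]=158.42; III: μ=3.2, E[X²]=18.08.
E[X] = 0.3·9.2 + 0.47·8.9 + 0.23·3.2 = 7.679.
E[X²] = 0.3·85.2033 + 0.47·158.42 + 0.23·18.08 = 104.177.
Var(X) = E[X²] − (E[X])² = 104.177 − 58.967 = 45.2098.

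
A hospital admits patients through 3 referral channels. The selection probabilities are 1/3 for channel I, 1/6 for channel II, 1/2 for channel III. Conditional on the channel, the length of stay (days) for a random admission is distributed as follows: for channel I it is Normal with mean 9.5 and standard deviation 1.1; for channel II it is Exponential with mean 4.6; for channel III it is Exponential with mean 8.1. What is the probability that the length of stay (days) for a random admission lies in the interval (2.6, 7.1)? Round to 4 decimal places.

0.2186

Conditional on each channel, P(2.6 < X < 7.1): I: 0.0145615; II: 0.3546; III: 0.309213.
By total probability, P(2.6 < X < 7.1) = 0.333333·0.0145615 + 0.166667·0.3546 + 0.5·0.309213 = 0.21856.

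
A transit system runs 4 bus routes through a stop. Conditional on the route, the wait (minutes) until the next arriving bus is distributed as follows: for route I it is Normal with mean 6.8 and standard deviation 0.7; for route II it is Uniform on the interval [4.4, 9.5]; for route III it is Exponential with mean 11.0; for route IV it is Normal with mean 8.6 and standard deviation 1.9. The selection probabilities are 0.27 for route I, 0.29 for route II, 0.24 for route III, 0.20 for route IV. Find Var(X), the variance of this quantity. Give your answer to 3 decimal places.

33.419

Per component, I: μ=6.8, E[X²]=46.73; II: μ=6.95, E[X²]=50.47; III: μ=11, E[X²]=242; IV: μ=8.6, E[X²]=77.57.
E[X] = 0.27·6.8 + 0.29·6.95 + 0.24·11 + 0.2·8.6 = 8.2115.
E[X²] = 0.27·46.73 + 0.29·50.47 + 0.24·242 + 0.2·77.57 = 100.847.
Var(X) = E[X²] − (E[X])² = 100.847 − 67.4287 = 33.4187.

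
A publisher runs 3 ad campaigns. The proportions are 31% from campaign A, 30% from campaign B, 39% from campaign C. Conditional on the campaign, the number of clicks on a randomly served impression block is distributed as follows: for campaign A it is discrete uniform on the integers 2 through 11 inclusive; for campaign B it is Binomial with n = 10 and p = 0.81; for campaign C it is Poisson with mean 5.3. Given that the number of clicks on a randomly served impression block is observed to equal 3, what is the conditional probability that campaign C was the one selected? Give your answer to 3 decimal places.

Likelihoods P(X=3 | ·): A: 0.1; B: 0.000570048; C: 0.123856.
Posterior ∝ prior × likelihood. Numerator for C: 0.39·0.123856 = 0.0483037.
Normalizing constant: 0.31·0.1 + 0.3·0.000570048 + 0.39·0.123856 = 0.0794747.
P(C | observation) = 0.0483037 / 0.0794747 = 0.607787.

0.608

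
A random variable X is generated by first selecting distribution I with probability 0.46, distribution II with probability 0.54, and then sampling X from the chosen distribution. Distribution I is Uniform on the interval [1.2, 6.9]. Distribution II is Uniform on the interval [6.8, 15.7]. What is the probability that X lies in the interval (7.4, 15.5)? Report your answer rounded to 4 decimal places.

Conditional on each component, P(7.4 < X < 15.5): I: 0; II: 0.910112.
By total probability, P(7.4 < X < 15.5) = 0.46·0 + 0.54·0.910112 = 0.491461.

0.4915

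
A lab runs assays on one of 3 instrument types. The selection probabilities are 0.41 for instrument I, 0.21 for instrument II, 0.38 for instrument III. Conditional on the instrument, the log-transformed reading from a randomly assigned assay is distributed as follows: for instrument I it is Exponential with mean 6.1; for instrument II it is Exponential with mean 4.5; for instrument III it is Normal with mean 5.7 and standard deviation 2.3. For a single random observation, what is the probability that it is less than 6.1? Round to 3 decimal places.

Conditional on each instrument, P(X < 6.1): I: 0.632121; II: 0.742196; III: 0.569033.
By total probability, P(X < 6.1) = 0.41·0.632121 + 0.21·0.742196 + 0.38·0.569033 = 0.631263.

0.631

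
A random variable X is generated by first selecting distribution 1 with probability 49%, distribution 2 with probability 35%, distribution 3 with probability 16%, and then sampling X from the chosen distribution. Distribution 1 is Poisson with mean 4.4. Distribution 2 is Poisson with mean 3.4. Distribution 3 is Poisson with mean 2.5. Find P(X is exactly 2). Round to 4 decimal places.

0.1668

Conditional on each component, P(X = 2): 1: 0.118845; 2: 0.192898; 3: 0.256516.
By total probability, P(X = 2) = 0.49·0.118845 + 0.35·0.192898 + 0.16·0.256516 = 0.166791.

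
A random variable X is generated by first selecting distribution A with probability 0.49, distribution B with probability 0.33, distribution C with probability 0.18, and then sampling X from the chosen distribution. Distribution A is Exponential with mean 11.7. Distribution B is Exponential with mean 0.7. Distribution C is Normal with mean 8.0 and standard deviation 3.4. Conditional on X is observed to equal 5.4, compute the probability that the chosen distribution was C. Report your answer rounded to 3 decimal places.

0.372

Likelihoods f(5.4 | ·): A: 0.0538729; B: 0.00063772; C: 0.0875889.
Posterior ∝ prior × likelihood. Numerator for C: 0.18·0.0875889 = 0.015766.
Normalizing constant: 0.49·0.0538729 + 0.33·0.00063772 + 0.18·0.0875889 = 0.0423742.
P(C | observation) = 0.015766 / 0.0423742 = 0.372066.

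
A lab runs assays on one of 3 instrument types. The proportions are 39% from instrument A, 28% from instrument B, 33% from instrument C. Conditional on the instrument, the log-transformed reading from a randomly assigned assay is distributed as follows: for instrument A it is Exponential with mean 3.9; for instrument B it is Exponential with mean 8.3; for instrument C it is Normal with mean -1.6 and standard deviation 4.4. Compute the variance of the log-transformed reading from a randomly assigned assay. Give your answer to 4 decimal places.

Per component, A: μ=3.9, E[X²]=30.42; B: μ=8.3, E[X²]=137.78; C: μ=-1.6, E[X²]=21.92.
E[X] = 0.39·3.9 + 0.28·8.3 + 0.33·-1.6 = 3.317.
E[X²] = 0.39·30.42 + 0.28·137.78 + 0.33·21.92 = 57.6758.
Var(X) = E[X²] − (E[X])² = 57.6758 − 11.0025 = 46.6733.

46.6733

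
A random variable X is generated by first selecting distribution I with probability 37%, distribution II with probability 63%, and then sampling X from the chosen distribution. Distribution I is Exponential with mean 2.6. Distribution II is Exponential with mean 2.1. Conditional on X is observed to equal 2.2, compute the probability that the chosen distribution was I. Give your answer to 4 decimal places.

0.3672

Likelihoods f(2.2 | ·): I: 0.165024; II: 0.167034.
Posterior ∝ prior × likelihood. Numerator for I: 0.37·0.165024 = 0.0610588.
Normalizing constant: 0.37·0.165024 + 0.63·0.167034 = 0.16629.
P(I | observation) = 0.0610588 / 0.16629 = 0.367182.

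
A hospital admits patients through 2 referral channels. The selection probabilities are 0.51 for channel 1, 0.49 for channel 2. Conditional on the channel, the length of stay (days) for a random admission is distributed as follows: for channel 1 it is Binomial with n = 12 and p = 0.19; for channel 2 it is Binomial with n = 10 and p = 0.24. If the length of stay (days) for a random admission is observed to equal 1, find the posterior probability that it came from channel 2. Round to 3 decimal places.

0.465

Likelihoods P(X=1 | ·): 1: 0.224528; 2: 0.203018.
Posterior ∝ prior × likelihood. Numerator for 2: 0.49·0.203018 = 0.0994786.
Normalizing constant: 0.51·0.224528 + 0.49·0.203018 = 0.213988.
P(2 | observation) = 0.0994786 / 0.213988 = 0.46488.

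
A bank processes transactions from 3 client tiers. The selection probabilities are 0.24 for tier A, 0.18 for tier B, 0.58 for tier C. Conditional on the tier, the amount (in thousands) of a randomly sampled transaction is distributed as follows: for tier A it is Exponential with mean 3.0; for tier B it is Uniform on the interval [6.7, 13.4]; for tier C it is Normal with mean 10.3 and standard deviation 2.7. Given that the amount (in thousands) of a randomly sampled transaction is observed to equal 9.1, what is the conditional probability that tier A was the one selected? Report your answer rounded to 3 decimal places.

Likelihoods f(9.1 | ·): A: 0.0160516; B: 0.149254; C: 0.133861.
Posterior ∝ prior × likelihood. Numerator for A: 0.24·0.0160516 = 0.00385239.
Normalizing constant: 0.24·0.0160516 + 0.18·0.149254 + 0.58·0.133861 = 0.108357.
P(A | observation) = 0.00385239 / 0.108357 = 0.0355527.

0.036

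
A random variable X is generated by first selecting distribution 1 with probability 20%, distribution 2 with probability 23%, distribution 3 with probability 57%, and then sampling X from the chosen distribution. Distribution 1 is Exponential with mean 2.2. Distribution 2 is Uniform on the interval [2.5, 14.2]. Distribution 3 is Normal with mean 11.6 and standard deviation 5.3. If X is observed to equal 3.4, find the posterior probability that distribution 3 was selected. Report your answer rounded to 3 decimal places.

Likelihoods f(3.4 | ·): 1: 0.0969159; 2: 0.0854701; 3: 0.0227427.
Posterior ∝ prior × likelihood. Numerator for 3: 0.57·0.0227427 = 0.0129633.
Normalizing constant: 0.2·0.0969159 + 0.23·0.0854701 + 0.57·0.0227427 = 0.0520046.
P(3 | observation) = 0.0129633 / 0.0520046 = 0.249272.

0.249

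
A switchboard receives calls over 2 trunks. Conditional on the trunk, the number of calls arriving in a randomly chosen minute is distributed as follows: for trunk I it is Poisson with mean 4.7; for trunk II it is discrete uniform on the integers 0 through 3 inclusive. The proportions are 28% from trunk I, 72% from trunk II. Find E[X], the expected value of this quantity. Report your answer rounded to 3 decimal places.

Component means — I: 4.7; II: 1.5.
E[X] = 0.28·4.7 + 0.72·1.5 = 2.396.

2.396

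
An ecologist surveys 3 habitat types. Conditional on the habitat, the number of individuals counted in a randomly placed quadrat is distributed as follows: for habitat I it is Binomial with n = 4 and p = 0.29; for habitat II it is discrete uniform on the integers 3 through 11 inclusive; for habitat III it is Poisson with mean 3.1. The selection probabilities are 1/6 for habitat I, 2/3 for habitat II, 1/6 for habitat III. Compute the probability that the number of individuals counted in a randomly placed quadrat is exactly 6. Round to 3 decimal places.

0.083

Conditional on each habitat, P(X = 6): I: 0; II: 0.111111; III: 0.0555296.
By total probability, P(X = 6) = 0.166667·0 + 0.666667·0.111111 + 0.166667·0.0555296 = 0.083329.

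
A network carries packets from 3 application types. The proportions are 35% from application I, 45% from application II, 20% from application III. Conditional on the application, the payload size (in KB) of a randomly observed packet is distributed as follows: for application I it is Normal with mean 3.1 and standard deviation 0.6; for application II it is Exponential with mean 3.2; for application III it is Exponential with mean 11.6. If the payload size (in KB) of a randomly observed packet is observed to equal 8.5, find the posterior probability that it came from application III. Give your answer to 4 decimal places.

0.4563

Likelihoods f(8.5 | ·): I: 1.7133e-18; II: 0.0219409; III: 0.0414294.
Posterior ∝ prior × likelihood. Numerator for III: 0.2·0.0414294 = 0.00828589.
Normalizing constant: 0.35·1.7133e-18 + 0.45·0.0219409 + 0.2·0.0414294 = 0.0181593.
P(III | observation) = 0.00828589 / 0.0181593 = 0.456289.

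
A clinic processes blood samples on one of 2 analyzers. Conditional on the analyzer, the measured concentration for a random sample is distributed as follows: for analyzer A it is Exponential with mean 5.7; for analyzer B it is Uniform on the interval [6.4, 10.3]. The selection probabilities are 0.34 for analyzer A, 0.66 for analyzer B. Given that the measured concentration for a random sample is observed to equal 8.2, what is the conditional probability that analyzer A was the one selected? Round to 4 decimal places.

0.0772

Likelihoods f(8.2 | ·): A: 0.0416247; B: 0.25641.
Posterior ∝ prior × likelihood. Numerator for A: 0.34·0.0416247 = 0.0141524.
Normalizing constant: 0.34·0.0416247 + 0.66·0.25641 = 0.183383.
P(A | observation) = 0.0141524 / 0.183383 = 0.0771738.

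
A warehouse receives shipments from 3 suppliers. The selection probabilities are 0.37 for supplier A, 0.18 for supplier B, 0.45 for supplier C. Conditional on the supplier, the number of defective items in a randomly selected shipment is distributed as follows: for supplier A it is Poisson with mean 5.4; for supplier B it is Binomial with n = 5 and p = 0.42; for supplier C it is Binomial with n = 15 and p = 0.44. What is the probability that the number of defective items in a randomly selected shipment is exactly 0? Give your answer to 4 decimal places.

0.0136

Conditional on each supplier, P(X = 0): A: 0.00451658; B: 0.0656357; C: 0.00016704.
By total probability, P(X = 0) = 0.37·0.00451658 + 0.18·0.0656357 + 0.45·0.00016704 = 0.0135607.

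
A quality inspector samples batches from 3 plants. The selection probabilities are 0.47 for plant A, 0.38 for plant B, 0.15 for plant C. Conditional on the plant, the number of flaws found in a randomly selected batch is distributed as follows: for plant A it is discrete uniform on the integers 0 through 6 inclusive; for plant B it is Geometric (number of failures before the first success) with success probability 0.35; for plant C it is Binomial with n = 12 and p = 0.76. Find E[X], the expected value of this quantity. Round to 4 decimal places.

3.4837

Component means — A: 3; B: 1.85714; C: 9.12.
E[X] = 0.47·3 + 0.38·1.85714 + 0.15·9.12 = 3.48371.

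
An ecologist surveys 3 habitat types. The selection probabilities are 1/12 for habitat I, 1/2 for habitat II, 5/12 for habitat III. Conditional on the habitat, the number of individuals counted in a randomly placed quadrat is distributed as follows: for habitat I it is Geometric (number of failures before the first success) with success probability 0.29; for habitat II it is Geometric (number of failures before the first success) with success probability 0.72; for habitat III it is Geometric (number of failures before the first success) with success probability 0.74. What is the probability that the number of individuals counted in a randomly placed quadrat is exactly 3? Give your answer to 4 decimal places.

0.0220

Conditional on each habitat, P(X = 3): I: 0.103794; II: 0.0158054; III: 0.0130062.
By total probability, P(X = 3) = 0.0833333·0.103794 + 0.5·0.0158054 + 0.416667·0.0130062 = 0.0219715.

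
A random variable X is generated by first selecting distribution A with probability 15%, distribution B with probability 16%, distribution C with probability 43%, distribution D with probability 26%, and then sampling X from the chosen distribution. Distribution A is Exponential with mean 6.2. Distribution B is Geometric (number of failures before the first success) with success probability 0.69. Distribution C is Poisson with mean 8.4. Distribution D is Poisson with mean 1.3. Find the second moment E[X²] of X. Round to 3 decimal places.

46.399

For each component E[X²] = Var + (mean)², giving A: 76.88; B: 0.852972; C: 78.96; D: 2.99.
Overall E[X²] = 0.15·76.88 + 0.16·0.852972 + 0.43·78.96 + 0.26·2.99 = 46.3987.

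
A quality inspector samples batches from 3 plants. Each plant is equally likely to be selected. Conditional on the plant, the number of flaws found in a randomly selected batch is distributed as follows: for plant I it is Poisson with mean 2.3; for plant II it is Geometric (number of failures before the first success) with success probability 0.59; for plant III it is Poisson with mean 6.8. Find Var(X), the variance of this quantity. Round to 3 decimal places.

Per component, I: μ=2.3, E[X²]=7.59; II: μ=0.694915, E[X²]=1.66073; III: μ=6.8, E[X²]=53.04.
E[X] = 0.333333·2.3 + 0.333333·0.694915 + 0.333333·6.8 = 3.26497.
E[X²] = 0.333333·7.59 + 0.333333·1.66073 + 0.333333·53.04 = 20.7636.
Var(X) = E[X²] − (E[X])² = 20.7636 − 10.66 = 10.1035.

10.104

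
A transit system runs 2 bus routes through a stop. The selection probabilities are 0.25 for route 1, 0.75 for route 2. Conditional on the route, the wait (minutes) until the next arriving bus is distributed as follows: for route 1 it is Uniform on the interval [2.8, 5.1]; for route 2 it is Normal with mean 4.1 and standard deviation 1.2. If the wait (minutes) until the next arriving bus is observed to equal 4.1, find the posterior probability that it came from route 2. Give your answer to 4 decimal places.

Likelihoods f(4.1 | ·): 1: 0.434783; 2: 0.332452.
Posterior ∝ prior × likelihood. Numerator for 2: 0.75·0.332452 = 0.249339.
Normalizing constant: 0.25·0.434783 + 0.75·0.332452 = 0.358035.
P(2 | observation) = 0.249339 / 0.358035 = 0.69641.

0.6964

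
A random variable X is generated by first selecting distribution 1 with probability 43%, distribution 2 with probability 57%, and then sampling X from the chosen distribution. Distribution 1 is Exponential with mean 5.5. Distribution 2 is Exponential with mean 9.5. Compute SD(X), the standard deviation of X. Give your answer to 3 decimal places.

Per component, 1: μ=5.5, E[X²]=60.5; 2: μ=9.5, E[X²]=180.5.
E[X] = 0.43·5.5 + 0.57·9.5 = 7.78.
E[X²] = 0.43·60.5 + 0.57·180.5 = 128.9.
Var(X) = E[X²] − (E[X])² = 128.9 − 60.5284 = 68.3716.
SD(X) = √68.3716 = 8.26871.

8.269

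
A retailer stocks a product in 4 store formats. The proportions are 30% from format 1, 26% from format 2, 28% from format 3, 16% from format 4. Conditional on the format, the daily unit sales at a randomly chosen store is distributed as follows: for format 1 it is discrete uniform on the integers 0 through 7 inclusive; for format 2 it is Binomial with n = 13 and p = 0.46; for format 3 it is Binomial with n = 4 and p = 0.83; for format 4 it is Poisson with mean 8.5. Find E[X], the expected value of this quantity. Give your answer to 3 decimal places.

Component means — 1: 3.5; 2: 5.98; 3: 3.32; 4: 8.5.
E[X] = 0.3·3.5 + 0.26·5.98 + 0.28·3.32 + 0.16·8.5 = 4.8944.

4.894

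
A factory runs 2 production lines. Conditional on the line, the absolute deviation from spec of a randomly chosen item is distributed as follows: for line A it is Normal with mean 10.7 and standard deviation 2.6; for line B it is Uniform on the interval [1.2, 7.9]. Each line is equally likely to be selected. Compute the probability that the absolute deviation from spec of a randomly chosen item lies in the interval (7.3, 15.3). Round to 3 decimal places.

0.478

Conditional on each line, P(7.3 < X < 15.3): A: 0.866083; B: 0.0895522.
By total probability, P(7.3 < X < 15.3) = 0.5·0.866083 + 0.5·0.0895522 = 0.477818.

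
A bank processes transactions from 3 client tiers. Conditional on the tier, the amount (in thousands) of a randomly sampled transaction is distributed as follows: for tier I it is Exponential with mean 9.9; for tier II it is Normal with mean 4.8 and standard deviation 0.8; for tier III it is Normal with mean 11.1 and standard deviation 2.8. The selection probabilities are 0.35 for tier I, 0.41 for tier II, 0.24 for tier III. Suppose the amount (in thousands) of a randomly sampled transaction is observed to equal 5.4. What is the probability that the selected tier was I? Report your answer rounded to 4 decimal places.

Likelihoods f(5.4 | ·): I: 0.0585433; II: 0.376422; III: 0.0179418.
Posterior ∝ prior × likelihood. Numerator for I: 0.35·0.0585433 = 0.0204901.
Normalizing constant: 0.35·0.0585433 + 0.41·0.376422 + 0.24·0.0179418 = 0.179129.
P(I | observation) = 0.0204901 / 0.179129 = 0.114388.

0.1144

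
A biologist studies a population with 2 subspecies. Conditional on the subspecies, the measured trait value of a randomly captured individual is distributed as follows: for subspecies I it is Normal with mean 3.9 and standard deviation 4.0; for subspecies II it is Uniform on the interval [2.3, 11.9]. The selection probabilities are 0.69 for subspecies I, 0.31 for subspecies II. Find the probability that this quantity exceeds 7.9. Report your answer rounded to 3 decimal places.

Conditional on each subspecies, P(X > 7.9): I: 0.158655; II: 0.416667.
By total probability, P(X > 7.9) = 0.69·0.158655 + 0.31·0.416667 = 0.238639.

0.239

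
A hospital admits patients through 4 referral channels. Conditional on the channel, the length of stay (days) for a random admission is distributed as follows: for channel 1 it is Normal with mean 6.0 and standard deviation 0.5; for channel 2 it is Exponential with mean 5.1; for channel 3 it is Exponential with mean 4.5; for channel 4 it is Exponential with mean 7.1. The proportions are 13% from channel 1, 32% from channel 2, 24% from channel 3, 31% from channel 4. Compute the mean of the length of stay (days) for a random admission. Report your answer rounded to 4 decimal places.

Component means — 1: 6; 2: 5.1; 3: 4.5; 4: 7.1.
E[X] = 0.13·6 + 0.32·5.1 + 0.24·4.5 + 0.31·7.1 = 5.693.

5.6930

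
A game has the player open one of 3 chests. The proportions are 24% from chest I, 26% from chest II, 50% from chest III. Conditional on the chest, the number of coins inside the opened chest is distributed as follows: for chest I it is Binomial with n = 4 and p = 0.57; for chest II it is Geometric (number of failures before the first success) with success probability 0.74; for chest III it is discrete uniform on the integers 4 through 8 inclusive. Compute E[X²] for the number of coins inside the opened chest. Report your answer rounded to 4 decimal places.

For each component E[X²] = Var + (mean)², giving I: 6.1788; II: 0.598247; III: 38.
Overall E[X²] = 0.24·6.1788 + 0.26·0.598247 + 0.5·38 = 20.6385.

20.6385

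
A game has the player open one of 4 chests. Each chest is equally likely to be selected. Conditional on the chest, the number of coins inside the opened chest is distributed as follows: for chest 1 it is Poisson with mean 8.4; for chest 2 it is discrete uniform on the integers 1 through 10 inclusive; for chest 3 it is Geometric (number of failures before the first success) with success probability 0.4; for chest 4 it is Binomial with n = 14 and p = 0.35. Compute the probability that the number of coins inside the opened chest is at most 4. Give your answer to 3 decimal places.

0.456

Conditional on each chest, P(X ≤ 4): 1: 0.0789083; 2: 0.4; 3: 0.92224; 4: 0.422723.
By total probability, P(X ≤ 4) = 0.25·0.0789083 + 0.25·0.4 + 0.25·0.92224 + 0.25·0.422723 = 0.455968.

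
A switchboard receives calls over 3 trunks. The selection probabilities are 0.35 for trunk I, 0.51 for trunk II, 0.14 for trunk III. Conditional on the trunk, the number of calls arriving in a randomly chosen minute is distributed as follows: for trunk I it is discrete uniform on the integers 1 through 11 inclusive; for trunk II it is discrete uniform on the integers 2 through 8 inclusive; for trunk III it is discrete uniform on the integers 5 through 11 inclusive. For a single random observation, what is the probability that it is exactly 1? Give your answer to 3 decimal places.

0.032

Conditional on each trunk, P(X = 1): I: 0.0909091; II: 0; III: 0.
By total probability, P(X = 1) = 0.35·0.0909091 + 0.51·0 + 0.14·0 = 0.0318182.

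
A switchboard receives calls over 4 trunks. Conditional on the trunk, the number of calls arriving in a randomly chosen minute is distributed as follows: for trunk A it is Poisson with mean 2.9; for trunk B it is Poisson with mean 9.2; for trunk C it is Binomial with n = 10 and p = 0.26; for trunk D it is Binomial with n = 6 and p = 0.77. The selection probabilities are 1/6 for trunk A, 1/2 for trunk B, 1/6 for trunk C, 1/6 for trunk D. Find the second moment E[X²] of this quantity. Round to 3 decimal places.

For each component E[X²] = Var + (mean)², giving A: 11.31; B: 93.84; C: 8.684; D: 22.407.
Overall E[X²] = 0.166667·11.31 + 0.5·93.84 + 0.166667·8.684 + 0.166667·22.407 = 53.9868.

53.987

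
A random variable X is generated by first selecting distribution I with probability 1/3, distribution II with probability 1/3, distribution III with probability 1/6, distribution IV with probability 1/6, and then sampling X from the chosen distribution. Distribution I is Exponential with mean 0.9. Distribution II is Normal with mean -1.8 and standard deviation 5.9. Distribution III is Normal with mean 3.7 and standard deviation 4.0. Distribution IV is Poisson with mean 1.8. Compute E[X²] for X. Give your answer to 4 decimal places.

For each component E[X²] = Var + (mean)², giving I: 1.62; II: 38.05; III: 29.69; IV: 5.04.
Overall E[X²] = 0.333333·1.62 + 0.333333·38.05 + 0.166667·29.69 + 0.166667·5.04 = 19.0117.

19.0117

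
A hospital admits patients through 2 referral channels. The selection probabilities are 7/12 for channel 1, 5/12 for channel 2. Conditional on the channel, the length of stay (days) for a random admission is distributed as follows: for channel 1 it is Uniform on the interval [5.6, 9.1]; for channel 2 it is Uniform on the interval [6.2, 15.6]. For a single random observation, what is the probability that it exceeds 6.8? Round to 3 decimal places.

Conditional on each channel, P(X > 6.8): 1: 0.657143; 2: 0.93617.
By total probability, P(X > 6.8) = 0.583333·0.657143 + 0.416667·0.93617 = 0.773404.

0.773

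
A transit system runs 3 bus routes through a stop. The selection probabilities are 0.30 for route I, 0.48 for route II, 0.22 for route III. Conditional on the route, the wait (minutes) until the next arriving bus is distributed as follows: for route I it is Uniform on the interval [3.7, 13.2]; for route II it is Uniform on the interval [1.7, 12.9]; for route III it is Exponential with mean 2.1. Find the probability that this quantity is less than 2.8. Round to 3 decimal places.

0.209

Conditional on each route, P(X < 2.8): I: 0; II: 0.0982143; III: 0.736403.
By total probability, P(X < 2.8) = 0.3·0 + 0.48·0.0982143 + 0.22·0.736403 = 0.209151.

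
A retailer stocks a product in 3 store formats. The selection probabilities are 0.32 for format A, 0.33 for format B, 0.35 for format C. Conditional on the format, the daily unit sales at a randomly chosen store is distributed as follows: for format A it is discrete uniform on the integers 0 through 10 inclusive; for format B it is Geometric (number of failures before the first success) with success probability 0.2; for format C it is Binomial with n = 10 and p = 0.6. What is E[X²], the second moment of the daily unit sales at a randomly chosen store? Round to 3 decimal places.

For each component E[X²] = Var + (mean)², giving A: 35; B: 36; C: 38.4.
Overall E[X²] = 0.32·35 + 0.33·36 + 0.35·38.4 = 36.52.

36.520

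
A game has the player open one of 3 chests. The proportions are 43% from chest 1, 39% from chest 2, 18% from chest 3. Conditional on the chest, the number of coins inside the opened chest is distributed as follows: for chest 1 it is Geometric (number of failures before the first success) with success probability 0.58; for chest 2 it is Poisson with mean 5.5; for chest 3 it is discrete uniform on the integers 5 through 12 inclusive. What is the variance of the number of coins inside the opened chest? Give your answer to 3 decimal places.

12.764

Per component, 1: μ=0.724138, E[X²]=1.77289; 2: μ=5.5, E[X²]=35.75; 3: μ=8.5, E[X²]=77.5.
E[X] = 0.43·0.724138 + 0.39·5.5 + 0.18·8.5 = 3.98638.
E[X²] = 0.43·1.77289 + 0.39·35.75 + 0.18·77.5 = 28.6548.
Var(X) = E[X²] − (E[X])² = 28.6548 − 15.8912 = 12.7636.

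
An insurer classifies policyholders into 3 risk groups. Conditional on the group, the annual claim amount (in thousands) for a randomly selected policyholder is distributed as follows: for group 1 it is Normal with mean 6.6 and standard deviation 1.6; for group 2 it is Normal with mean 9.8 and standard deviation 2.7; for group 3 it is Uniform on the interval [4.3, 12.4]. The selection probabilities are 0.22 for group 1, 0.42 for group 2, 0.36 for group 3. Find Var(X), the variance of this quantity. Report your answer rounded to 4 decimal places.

Per component, 1: μ=6.6, E[X²]=46.12; 2: μ=9.8, E[X²]=103.33; 3: μ=8.35, E[X²]=75.19.
E[X] = 0.22·6.6 + 0.42·9.8 + 0.36·8.35 = 8.574.
E[X²] = 0.22·46.12 + 0.42·103.33 + 0.36·75.19 = 80.6134.
Var(X) = E[X²] − (E[X])² = 80.6134 − 73.5135 = 7.09992.

7.0999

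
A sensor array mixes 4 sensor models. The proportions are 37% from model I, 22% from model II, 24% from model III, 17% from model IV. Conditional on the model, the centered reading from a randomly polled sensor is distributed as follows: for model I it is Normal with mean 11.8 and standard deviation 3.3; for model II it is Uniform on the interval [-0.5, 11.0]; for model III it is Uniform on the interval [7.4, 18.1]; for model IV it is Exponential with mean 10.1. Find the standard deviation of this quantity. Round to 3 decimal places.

5.829

Per component, I: μ=11.8, E[X²]=150.13; II: μ=5.25, E[X²]=38.5833; III: μ=12.75, E[X²]=172.103; IV: μ=10.1, E[X²]=204.02.
E[X] = 0.37·11.8 + 0.22·5.25 + 0.24·12.75 + 0.17·10.1 = 10.298.
E[X²] = 0.37·150.13 + 0.22·38.5833 + 0.24·172.103 + 0.17·204.02 = 140.025.
Var(X) = E[X²] − (E[X])² = 140.025 − 106.049 = 33.9758.
SD(X) = √33.9758 = 5.82888.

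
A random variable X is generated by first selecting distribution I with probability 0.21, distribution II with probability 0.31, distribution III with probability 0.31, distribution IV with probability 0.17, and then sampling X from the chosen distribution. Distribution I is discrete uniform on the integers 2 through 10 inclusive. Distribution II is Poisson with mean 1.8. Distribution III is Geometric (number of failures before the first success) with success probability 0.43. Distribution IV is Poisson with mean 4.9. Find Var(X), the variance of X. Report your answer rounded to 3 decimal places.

Per component, I: μ=6, E[X²]=42.6667; II: μ=1.8, E[X²]=5.04; III: μ=1.32558, E[X²]=4.83991; IV: μ=4.9, E[X²]=28.91.
E[X] = 0.21·6 + 0.31·1.8 + 0.31·1.32558 + 0.17·4.9 = 3.06193.
E[X²] = 0.21·42.6667 + 0.31·5.04 + 0.31·4.83991 + 0.17·28.91 = 16.9375.
Var(X) = E[X²] − (E[X])² = 16.9375 − 9.37542 = 7.56206.

7.562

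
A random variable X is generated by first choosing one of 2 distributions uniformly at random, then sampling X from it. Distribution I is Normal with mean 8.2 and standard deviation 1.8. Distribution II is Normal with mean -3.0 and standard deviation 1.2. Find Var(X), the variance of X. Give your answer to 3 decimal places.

Per component, I: μ=8.2, E[X²]=70.48; II: μ=-3, E[X²]=10.44.
E[X] = 0.5·8.2 + 0.5·-3 = 2.6.
E[X²] = 0.5·70.48 + 0.5·10.44 = 40.46.
Var(X) = E[X²] − (E[X])² = 40.46 − 6.76 = 33.7.

33.700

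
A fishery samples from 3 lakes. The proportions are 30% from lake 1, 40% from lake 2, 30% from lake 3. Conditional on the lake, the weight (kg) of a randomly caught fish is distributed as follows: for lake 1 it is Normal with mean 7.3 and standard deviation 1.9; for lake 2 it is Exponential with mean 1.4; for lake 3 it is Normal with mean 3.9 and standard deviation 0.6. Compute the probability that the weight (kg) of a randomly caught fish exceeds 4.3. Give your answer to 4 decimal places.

0.3771

Conditional on each lake, P(X > 4.3): 1: 0.942826; 2: 0.0463549; 3: 0.252493.
By total probability, P(X > 4.3) = 0.3·0.942826 + 0.4·0.0463549 + 0.3·0.252493 = 0.377137.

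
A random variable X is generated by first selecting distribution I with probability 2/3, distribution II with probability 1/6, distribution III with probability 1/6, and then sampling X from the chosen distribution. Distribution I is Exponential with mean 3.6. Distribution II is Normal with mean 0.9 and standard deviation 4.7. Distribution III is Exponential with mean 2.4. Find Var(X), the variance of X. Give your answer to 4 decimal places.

Per component, I: μ=3.6, E[X²]=25.92; II: μ=0.9, E[X²]=22.9; III: μ=2.4, E[X²]=11.52.
E[X] = 0.666667·3.6 + 0.166667·0.9 + 0.166667·2.4 = 2.95.
E[X²] = 0.666667·25.92 + 0.166667·22.9 + 0.166667·11.52 = 23.0167.
Var(X) = E[X²] − (E[X])² = 23.0167 − 8.7025 = 14.3142.

14.3142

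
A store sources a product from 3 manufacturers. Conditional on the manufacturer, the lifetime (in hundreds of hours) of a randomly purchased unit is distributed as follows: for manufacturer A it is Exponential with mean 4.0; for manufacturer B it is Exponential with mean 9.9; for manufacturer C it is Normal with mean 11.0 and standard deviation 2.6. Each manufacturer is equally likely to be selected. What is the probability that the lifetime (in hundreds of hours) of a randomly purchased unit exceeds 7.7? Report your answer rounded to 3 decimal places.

Conditional on each manufacturer, P(X > 7.7): A: 0.145876; B: 0.459426; C: 0.897821.
By total probability, P(X > 7.7) = 0.333333·0.145876 + 0.333333·0.459426 + 0.333333·0.897821 = 0.501041.

0.501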